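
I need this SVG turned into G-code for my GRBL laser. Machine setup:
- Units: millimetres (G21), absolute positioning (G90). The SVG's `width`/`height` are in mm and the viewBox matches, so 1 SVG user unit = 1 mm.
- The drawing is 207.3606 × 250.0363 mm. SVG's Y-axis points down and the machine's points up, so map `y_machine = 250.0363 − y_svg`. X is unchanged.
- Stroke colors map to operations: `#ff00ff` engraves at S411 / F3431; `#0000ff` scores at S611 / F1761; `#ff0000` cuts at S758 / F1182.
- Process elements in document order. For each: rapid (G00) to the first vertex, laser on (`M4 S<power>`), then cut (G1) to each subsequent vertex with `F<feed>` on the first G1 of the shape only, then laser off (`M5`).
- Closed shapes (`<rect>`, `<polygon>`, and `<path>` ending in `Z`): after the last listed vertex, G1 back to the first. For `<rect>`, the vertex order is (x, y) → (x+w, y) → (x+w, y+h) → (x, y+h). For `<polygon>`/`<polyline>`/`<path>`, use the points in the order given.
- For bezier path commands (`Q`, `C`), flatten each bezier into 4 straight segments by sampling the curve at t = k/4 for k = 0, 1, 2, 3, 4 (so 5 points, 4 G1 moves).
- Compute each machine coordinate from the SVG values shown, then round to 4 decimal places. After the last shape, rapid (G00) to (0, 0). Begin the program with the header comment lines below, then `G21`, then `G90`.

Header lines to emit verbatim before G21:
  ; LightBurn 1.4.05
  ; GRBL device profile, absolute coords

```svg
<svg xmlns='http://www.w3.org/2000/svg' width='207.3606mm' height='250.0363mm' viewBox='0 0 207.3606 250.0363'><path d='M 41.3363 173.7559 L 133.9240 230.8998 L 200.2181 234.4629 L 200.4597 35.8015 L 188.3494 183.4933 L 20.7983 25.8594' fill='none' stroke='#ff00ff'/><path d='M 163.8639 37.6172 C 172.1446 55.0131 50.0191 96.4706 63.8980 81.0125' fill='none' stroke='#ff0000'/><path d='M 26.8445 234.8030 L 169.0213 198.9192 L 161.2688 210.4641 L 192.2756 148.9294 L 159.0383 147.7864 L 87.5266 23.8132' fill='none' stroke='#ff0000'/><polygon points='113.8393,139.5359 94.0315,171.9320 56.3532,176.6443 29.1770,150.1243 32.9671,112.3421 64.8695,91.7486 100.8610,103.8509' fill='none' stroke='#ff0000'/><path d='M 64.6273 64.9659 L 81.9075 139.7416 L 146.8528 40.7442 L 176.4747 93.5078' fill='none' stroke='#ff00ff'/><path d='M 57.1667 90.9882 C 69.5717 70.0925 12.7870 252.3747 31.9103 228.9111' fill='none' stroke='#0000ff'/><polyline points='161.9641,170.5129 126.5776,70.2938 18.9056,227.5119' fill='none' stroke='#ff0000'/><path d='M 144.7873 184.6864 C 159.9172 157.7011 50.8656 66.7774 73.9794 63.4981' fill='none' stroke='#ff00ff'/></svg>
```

Since the viewBox matches the mm dimensions, user units are millimetres directly. The only transform is the Y-flip y_m = 250.0363 − y_svg.

Shape 1 is a open polyline drawn with `<path>`. Its stroke #ff00ff means engrave at S411, F3431. After flipping Y the toolpath is (41.3363,76.2804) → (133.9240,19.1365) → (200.2181,15.5734) → (200.4597,214.2348) → (188.3494,66.5430) → (20.7983,224.1769).

Shape 2 is a cubic bezier drawn with `<path>`. Its stroke #ff0000 means cut at S758, F1182. After flipping Y the toolpath is (163.8639,212.4191) → (149.7859,196.1259) → (111.7816,178.4012) → (74.8270,166.8366) → (63.8980,169.0238).

Shape 3 is a open polyline drawn with `<path>`. Its stroke #ff0000 means cut at S758, F1182. After flipping Y the toolpath is (26.8445,15.2333) → (169.0213,51.1171) → (161.2688,39.5722) → (192.2756,101.1069) → (159.0383,102.2499) → (87.5266,226.2231).

Shape 4 is a regular polygon drawn with `<polygon>`. Its stroke #ff0000 means cut at S758, F1182. After flipping Y the toolpath is (113.8393,110.5004) → (94.0315,78.1043) → (56.3532,73.3920) → (29.1770,99.9120) → (32.9671,137.6942) → (64.8695,158.2877) → (100.8610,146.1854) → (113.8393,110.5004), returning to the start.

Shape 5 is a open polyline drawn with `<path>`. Its stroke #ff00ff means engrave at S411, F3431. After flipping Y the toolpath is (64.6273,185.0704) → (81.9075,110.2947) → (146.8528,209.2921) → (176.4747,156.5285).

Shape 6 is a cubic bezier drawn with `<path>`. Its stroke #0000ff means score at S611, F1761. After flipping Y the toolpath is (57.1667,159.0481) → (55.7645,143.0135) → (42.0191,89.1237) → (29.5334,35.7154) → (31.9103,21.1252).

Shape 7 is a open polyline drawn with `<polyline>`. Its stroke #ff0000 means cut at S758, F1182. After flipping Y the toolpath is (161.9641,79.5234) → (126.5776,179.7425) → (18.9056,22.5244).

Shape 8 is a cubic bezier drawn with `<path>`. Its stroke #ff00ff means engrave at S411, F3431. After flipping Y the toolpath is (144.7873,65.3499) → (136.8561,95.2088) → (106.3894,134.8338) → (77.4196,170.0139) → (73.9794,186.5382).

; LightBurn 1.4.05
; GRBL device profile, absolute coords
G21
G90
G00 X41.3363 Y76.2804
M4 S411
G1 X133.9240 Y19.1365 F3431
G1 X200.2181 Y15.5734
G1 X200.4597 Y214.2348
G1 X188.3494 Y66.5430
G1 X20.7983 Y224.1769
M5
G00 X163.8639 Y212.4191
M4 S758
G1 X149.7859 Y196.1259 F1182
G1 X111.7816 Y178.4012
G1 X74.8270 Y166.8366
G1 X63.8980 Y169.0238
M5
G00 X26.8445 Y15.2333
M4 S758
G1 X169.0213 Y51.1171 F1182
G1 X161.2688 Y39.5722
G1 X192.2756 Y101.1069
G1 X159.0383 Y102.2499
G1 X87.5266 Y226.2231
M5
G00 X113.8393 Y110.5004
M4 S758
G1 X94.0315 Y78.1043 F1182
G1 X56.3532 Y73.3920
G1 X29.1770 Y99.9120
G1 X32.9671 Y137.6942
G1 X64.8695 Y158.2877
G1 X100.8610 Y146.1854
G1 X113.8393 Y110.5004
M5
G00 X64.6273 Y185.0704
M4 S411
G1 X81.9075 Y110.2947 F3431
G1 X146.8528 Y209.2921
G1 X176.4747 Y156.5285
M5
G00 X57.1667 Y159.0481
M4 S611
G1 X55.7645 Y143.0135 F1761
G1 X42.0191 Y89.1237
G1 X29.5334 Y35.7154
G1 X31.9103 Y21.1252
M5
G00 X161.9641 Y79.5234
M4 S758
G1 X126.5776 Y179.7425 F1182
G1 X18.9056 Y22.5244
M5
G00 X144.7873 Y65.3499
M4 S411
G1 X136.8561 Y95.2088 F3431
G1 X106.3894 Y134.8338
G1 X77.4196 Y170.0139
G1 X73.9794 Y186.5382
M5
G00 X0.0000 Y0.0000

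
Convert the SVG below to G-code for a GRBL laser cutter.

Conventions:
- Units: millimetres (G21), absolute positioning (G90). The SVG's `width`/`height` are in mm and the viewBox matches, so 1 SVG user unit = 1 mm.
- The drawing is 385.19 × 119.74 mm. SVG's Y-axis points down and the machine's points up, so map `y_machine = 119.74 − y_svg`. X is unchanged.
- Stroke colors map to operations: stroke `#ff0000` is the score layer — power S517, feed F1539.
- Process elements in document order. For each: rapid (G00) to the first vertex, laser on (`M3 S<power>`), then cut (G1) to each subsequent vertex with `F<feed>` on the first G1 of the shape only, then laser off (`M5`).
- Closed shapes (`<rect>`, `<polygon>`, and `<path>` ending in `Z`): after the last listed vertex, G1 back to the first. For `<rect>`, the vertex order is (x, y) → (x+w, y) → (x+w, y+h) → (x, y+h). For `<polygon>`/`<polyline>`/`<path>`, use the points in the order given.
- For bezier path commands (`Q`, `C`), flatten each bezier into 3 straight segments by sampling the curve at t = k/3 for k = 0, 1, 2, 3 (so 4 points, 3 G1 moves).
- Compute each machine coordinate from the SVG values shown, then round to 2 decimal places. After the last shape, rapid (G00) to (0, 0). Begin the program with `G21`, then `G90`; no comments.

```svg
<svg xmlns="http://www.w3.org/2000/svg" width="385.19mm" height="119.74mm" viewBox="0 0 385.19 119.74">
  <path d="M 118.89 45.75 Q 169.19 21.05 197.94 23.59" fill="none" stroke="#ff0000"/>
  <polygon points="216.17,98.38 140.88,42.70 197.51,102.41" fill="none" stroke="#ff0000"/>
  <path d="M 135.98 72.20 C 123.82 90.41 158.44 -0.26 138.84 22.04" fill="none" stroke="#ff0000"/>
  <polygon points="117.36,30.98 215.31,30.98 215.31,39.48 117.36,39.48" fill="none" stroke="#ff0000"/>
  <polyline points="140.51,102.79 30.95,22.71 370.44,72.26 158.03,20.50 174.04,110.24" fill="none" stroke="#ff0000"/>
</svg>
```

Since the viewBox matches the mm dimensions, user units are millimetres directly. The only transform is the Y-flip y_m = 119.74 − y_svg.

Shape 1 is a quadratic bezier drawn with `<path>`. Its stroke #ff0000 means score at S517, F1539. After flipping Y the toolpath is (118.89,73.99) → (150.03,87.43) → (176.38,94.82) → (197.94,96.15).

Shape 2 is a closed polygon drawn with `<polygon>`. Its stroke #ff0000 means score at S517, F1539. After flipping Y the toolpath is (216.17,21.36) → (140.88,77.04) → (197.51,17.33) → (216.17,21.36), returning to the start.

Shape 3 is a cubic bezier drawn with `<path>`. Its stroke #ff0000 means score at S517, F1539. After flipping Y the toolpath is (135.98,47.54) → (135.67,57.41) → (144.11,90.56) → (138.84,97.70).

Shape 4 is a rectangle drawn with `<polygon>`. Its stroke #ff0000 means score at S517, F1539. After flipping Y the toolpath is (117.36,88.76) → (215.31,88.76) → (215.31,80.26) → (117.36,80.26) → (117.36,88.76), returning to the start.

Shape 5 is a open polyline drawn with `<polyline>`. Its stroke #ff0000 means score at S517, F1539. After flipping Y the toolpath is (140.51,16.95) → (30.95,97.03) → (370.44,47.48) → (158.03,99.24) → (174.04,9.50).

G21
G90
G00 X118.89 Y73.99
M3 S517
G1 X150.03 Y87.43 F1539
G1 X176.38 Y94.82
G1 X197.94 Y96.15
M5
G00 X216.17 Y21.36
M3 S517
G1 X140.88 Y77.04 F1539
G1 X197.51 Y17.33
G1 X216.17 Y21.36
M5
G00 X135.98 Y47.54
M3 S517
G1 X135.67 Y57.41 F1539
G1 X144.11 Y90.56
G1 X138.84 Y97.70
M5
G00 X117.36 Y88.76
M3 S517
G1 X215.31 Y88.76 F1539
G1 X215.31 Y80.26
G1 X117.36 Y80.26
G1 X117.36 Y88.76
M5
G00 X140.51 Y16.95
M3 S517
G1 X30.95 Y97.03 F1539
G1 X370.44 Y47.48
G1 X158.03 Y99.24
G1 X174.04 Y9.50
M5
G00 X0.00 Y0.00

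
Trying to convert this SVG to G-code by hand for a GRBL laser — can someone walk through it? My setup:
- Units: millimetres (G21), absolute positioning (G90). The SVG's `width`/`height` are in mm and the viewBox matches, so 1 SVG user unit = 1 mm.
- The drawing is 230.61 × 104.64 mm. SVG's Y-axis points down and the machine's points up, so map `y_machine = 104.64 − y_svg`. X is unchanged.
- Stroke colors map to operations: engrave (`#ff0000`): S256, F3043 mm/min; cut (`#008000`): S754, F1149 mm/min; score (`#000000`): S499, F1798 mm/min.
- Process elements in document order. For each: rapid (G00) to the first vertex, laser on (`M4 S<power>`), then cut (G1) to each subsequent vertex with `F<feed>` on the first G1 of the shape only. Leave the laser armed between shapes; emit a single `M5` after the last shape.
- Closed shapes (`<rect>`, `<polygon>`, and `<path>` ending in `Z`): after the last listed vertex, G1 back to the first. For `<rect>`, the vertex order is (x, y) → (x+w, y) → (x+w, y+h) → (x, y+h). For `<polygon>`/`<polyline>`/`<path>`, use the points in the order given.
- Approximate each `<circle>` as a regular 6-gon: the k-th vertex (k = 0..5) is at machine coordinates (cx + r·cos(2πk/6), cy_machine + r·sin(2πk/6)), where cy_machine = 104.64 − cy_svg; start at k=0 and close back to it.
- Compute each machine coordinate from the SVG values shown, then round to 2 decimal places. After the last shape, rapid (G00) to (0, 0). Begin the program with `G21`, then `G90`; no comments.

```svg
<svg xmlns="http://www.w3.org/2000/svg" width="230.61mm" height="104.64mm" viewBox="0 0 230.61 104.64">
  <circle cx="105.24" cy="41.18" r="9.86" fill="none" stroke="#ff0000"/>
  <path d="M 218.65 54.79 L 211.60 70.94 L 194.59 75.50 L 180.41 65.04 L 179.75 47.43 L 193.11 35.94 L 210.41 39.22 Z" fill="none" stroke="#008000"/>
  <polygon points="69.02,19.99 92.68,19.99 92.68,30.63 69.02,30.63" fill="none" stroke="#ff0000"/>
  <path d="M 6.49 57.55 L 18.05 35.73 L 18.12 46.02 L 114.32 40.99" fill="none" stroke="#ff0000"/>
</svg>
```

viewBox `0 0 230.61 104.64` with mm width/height → 1 unit = 1 mm. Flip: y_m = 104.64 − y_svg.

**Shape 1** — `<circle>` circle, stroke `#ff0000` → engrave (S256, F3043). Machine vertices: (115.10,63.46) → (110.17,72.00) → (100.31,72.00) → (95.38,63.46) → (100.31,54.92) → (110.17,54.92) → (115.10,63.46). Closed: final G1 returns to the first vertex.

**Shape 2** — `<path>` regular polygon, stroke `#008000` → cut (S754, F1149). Machine vertices: (218.65,49.85) → (211.60,33.70) → (194.59,29.14) → (180.41,39.60) → (179.75,57.21) → (193.11,68.70) → (210.41,65.42) → (218.65,49.85). Closed: final G1 returns to the first vertex.

**Shape 3** — `<polygon>` rectangle, stroke `#ff0000` → engrave (S256, F3043). Machine vertices: (69.02,84.65) → (92.68,84.65) → (92.68,74.01) → (69.02,74.01) → (69.02,84.65). Closed: final G1 returns to the first vertex.

**Shape 4** — `<path>` open polyline, stroke `#ff0000` → engrave (S256, F3043). Machine vertices: (6.49,47.09) → (18.05,68.91) → (18.12,58.62) → (114.32,63.65). Open path.

G21
G90
G00 X115.10 Y63.46
M4 S256
G1 X110.17 Y72.00 F3043
G1 X100.31 Y72.00
G1 X95.38 Y63.46
G1 X100.31 Y54.92
G1 X110.17 Y54.92
G1 X115.10 Y63.46
G00 X218.65 Y49.85
M4 S754
G1 X211.60 Y33.70 F1149
G1 X194.59 Y29.14
G1 X180.41 Y39.60
G1 X179.75 Y57.21
G1 X193.11 Y68.70
G1 X210.41 Y65.42
G1 X218.65 Y49.85
G00 X69.02 Y84.65
M4 S256
G1 X92.68 Y84.65 F3043
G1 X92.68 Y74.01
G1 X69.02 Y74.01
G1 X69.02 Y84.65
G00 X6.49 Y47.09
M4 S256
G1 X18.05 Y68.91 F3043
G1 X18.12 Y58.62
G1 X114.32 Y63.65
M5
G00 X0.00 Y0.00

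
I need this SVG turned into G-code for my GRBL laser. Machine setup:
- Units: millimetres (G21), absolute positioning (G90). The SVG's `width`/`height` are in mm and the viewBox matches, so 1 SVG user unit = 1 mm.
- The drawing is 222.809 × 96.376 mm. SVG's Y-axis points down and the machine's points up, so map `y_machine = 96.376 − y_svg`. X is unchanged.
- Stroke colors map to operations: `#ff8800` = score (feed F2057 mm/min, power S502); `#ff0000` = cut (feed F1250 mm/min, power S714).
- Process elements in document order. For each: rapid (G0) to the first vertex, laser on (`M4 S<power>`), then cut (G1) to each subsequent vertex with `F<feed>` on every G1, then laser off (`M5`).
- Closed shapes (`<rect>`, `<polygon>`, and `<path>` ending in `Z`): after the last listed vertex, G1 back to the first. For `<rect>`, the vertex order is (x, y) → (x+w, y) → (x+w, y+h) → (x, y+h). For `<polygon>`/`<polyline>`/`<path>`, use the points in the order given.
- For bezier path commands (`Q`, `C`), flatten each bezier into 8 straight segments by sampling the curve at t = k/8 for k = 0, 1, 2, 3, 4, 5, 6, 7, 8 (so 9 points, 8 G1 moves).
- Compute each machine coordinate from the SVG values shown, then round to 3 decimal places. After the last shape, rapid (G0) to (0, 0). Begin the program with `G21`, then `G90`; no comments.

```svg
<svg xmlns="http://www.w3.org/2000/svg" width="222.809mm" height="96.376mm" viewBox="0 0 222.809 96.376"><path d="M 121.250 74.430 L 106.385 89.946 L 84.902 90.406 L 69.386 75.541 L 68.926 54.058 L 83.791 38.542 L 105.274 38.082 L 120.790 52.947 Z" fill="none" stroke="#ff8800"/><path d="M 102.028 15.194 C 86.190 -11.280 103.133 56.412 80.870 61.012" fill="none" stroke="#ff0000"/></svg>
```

G21
G90
G0 X121.250 Y21.946
M4 S502
G1 X106.385 Y6.430 F2057
G1 X84.902 Y5.970 F2057
G1 X69.386 Y20.835 F2057
G1 X68.926 Y42.318 F2057
G1 X83.791 Y57.834 F2057
G1 X105.274 Y58.294 F2057
G1 X120.790 Y43.429 F2057
G1 X121.250 Y21.946 F2057
M5
G0 X102.028 Y81.182
M4 S714
G1 X97.485 Y87.003 F1250
G1 X95.171 Y85.839 F1250
G1 X94.244 Y79.532 F1250
G1 X93.858 Y69.926 F1250
G1 X93.172 Y58.863 F1250
G1 X91.341 Y48.187 F1250
G1 X87.521 Y39.739 F1250
G1 X80.870 Y35.364 F1250
M5
G0 X0.000 Y0.000

viewBox `0 0 222.809 96.376` with mm width/height → 1 unit = 1 mm. Flip: y_m = 96.376 − y_svg.

**Shape 1** — `<path>` regular polygon, stroke `#ff8800` → score (S502, F2057). Machine vertices: (121.250,21.946) → (106.385,6.430) → (84.902,5.970) → (69.386,20.835) → (68.926,42.318) → (83.791,57.834) → (105.274,58.294) → (120.790,43.429) → (121.250,21.946). Closed: final G1 returns to the first vertex.

**Shape 2** — `<path>` cubic bezier, stroke `#ff0000` → cut (S714, F1250). Control points (SVG): P0=(102.028,15.194), P1=(86.190,-11.280), P2=(103.133,56.412), P3=(80.870,61.012); sampled at t=k/8. Machine vertices: (102.028,81.182) → (97.485,87.003) → (95.171,85.839) → (94.244,79.532) → (93.858,69.926) → (93.172,58.863) → (91.341,48.187) → (87.521,39.739) → (80.870,35.364). Open path.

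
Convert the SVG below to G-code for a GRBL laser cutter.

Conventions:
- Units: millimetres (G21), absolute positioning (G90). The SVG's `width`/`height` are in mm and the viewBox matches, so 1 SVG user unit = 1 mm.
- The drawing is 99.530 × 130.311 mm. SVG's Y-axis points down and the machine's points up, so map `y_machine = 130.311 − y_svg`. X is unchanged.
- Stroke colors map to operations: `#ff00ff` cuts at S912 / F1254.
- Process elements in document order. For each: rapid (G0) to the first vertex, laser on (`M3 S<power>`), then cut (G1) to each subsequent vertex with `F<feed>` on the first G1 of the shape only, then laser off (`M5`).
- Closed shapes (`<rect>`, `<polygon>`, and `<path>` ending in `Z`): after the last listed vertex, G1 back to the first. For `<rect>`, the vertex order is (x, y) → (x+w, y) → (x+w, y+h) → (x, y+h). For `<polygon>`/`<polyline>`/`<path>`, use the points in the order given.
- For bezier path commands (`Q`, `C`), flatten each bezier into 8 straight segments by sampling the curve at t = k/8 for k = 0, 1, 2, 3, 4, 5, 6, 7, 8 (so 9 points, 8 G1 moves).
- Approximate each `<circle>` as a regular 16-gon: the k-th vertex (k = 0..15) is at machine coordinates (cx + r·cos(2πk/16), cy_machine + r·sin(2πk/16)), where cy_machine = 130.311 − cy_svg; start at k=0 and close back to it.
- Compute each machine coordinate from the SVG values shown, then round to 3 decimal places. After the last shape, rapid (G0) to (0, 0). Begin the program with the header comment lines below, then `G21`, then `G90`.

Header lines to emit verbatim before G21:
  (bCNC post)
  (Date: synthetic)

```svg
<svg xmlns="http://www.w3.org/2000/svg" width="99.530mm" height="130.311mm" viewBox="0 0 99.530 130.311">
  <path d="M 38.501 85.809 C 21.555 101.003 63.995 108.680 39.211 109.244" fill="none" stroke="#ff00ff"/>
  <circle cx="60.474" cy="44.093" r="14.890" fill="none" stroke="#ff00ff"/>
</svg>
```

(bCNC post)
(Date: synthetic)
G21
G90
G0 X38.501 Y44.502
M3 S912
G1 X34.683 Y39.156 F1254
G1 X34.948 Y34.510
G1 X37.814 Y30.559
G1 X41.795 Y27.298
G1 X45.410 Y24.724
G1 X47.173 Y22.830
G1 X45.601 Y21.613
G1 X39.211 Y21.067
M5
G0 X75.364 Y86.218
M3 S912
G1 X74.231 Y91.916 F1254
G1 X71.003 Y96.747
G1 X66.172 Y99.975
G1 X60.474 Y101.108
G1 X54.776 Y99.975
G1 X49.945 Y96.747
G1 X46.717 Y91.916
G1 X45.584 Y86.218
G1 X46.717 Y80.520
G1 X49.945 Y75.689
G1 X54.776 Y72.461
G1 X60.474 Y71.328
G1 X66.172 Y72.461
G1 X71.003 Y75.689
G1 X74.231 Y80.520
G1 X75.364 Y86.218
M5
G0 X0.000 Y0.000

viewBox `0 0 99.530 130.311` with mm width/height → 1 unit = 1 mm. Flip: y_m = 130.311 − y_svg.

**Shape 1** — `<path>` cubic bezier, stroke `#ff00ff` → cut (S912, F1254). Control points (SVG): P0=(38.501,85.809), P1=(21.555,101.003), P2=(63.995,108.680), P3=(39.211,109.244); sampled at t=k/8. Machine vertices: (38.501,44.502) → (34.683,39.156) → (34.948,34.510) → (37.814,30.559) → (41.795,27.298) → (45.410,24.724) → (47.173,22.830) → (45.601,21.613) → (39.211,21.067). Open path.

**Shape 2** — `<circle>` circle, stroke `#ff00ff` → cut (S912, F1254). Machine vertices: (75.364,86.218) → (74.231,91.916) → (71.003,96.747) → (66.172,99.975) → (60.474,101.108) → (54.776,99.975) → (49.945,96.747) → (46.717,91.916) → (45.584,86.218) → (46.717,80.520) → (49.945,75.689) → (54.776,72.461) → (60.474,71.328) → (66.172,72.461) → (71.003,75.689) → (74.231,80.520) → (75.364,86.218). Closed: final G1 returns to the first vertex.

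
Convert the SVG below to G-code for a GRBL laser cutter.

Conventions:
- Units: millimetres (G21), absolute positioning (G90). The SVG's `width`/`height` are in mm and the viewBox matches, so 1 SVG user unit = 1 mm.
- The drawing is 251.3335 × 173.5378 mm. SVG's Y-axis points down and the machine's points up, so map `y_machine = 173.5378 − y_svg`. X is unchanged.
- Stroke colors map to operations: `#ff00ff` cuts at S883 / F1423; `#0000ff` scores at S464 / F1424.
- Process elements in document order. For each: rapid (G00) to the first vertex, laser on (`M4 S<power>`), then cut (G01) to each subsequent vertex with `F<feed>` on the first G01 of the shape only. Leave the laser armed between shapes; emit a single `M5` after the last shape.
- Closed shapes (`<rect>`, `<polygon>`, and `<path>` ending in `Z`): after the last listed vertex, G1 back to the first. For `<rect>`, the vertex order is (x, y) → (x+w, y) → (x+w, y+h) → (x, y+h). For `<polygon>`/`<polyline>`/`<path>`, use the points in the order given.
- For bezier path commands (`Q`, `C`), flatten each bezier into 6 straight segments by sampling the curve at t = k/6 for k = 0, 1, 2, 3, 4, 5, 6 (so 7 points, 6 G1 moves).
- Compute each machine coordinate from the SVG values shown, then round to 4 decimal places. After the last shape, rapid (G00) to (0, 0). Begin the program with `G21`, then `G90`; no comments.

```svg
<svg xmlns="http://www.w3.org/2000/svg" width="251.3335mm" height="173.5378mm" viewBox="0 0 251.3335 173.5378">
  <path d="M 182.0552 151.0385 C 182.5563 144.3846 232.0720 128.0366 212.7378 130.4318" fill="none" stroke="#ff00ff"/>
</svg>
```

Since the viewBox matches the mm dimensions, user units are millimetres directly. The only transform is the Y-flip y_m = 173.5378 − y_svg.

Shape 1 is a cubic bezier drawn with `<path>`. Its stroke #ff00ff means cut at S883, F1423. After flipping Y the toolpath is (182.0552,22.4993) → (185.8446,26.5024) → (194.5291,31.3313) → (204.8347,36.1961) → (213.4874,40.3067) → (217.2131,42.8733) → (212.7378,43.1060).

G21
G90
G00 X182.0552 Y22.4993
M4 S883
G01 X185.8446 Y26.5024 F1423
G01 X194.5291 Y31.3313
G01 X204.8347 Y36.1961
G01 X213.4874 Y40.3067
G01 X217.2131 Y42.8733
G01 X212.7378 Y43.1060
M5
G00 X0.0000 Y0.0000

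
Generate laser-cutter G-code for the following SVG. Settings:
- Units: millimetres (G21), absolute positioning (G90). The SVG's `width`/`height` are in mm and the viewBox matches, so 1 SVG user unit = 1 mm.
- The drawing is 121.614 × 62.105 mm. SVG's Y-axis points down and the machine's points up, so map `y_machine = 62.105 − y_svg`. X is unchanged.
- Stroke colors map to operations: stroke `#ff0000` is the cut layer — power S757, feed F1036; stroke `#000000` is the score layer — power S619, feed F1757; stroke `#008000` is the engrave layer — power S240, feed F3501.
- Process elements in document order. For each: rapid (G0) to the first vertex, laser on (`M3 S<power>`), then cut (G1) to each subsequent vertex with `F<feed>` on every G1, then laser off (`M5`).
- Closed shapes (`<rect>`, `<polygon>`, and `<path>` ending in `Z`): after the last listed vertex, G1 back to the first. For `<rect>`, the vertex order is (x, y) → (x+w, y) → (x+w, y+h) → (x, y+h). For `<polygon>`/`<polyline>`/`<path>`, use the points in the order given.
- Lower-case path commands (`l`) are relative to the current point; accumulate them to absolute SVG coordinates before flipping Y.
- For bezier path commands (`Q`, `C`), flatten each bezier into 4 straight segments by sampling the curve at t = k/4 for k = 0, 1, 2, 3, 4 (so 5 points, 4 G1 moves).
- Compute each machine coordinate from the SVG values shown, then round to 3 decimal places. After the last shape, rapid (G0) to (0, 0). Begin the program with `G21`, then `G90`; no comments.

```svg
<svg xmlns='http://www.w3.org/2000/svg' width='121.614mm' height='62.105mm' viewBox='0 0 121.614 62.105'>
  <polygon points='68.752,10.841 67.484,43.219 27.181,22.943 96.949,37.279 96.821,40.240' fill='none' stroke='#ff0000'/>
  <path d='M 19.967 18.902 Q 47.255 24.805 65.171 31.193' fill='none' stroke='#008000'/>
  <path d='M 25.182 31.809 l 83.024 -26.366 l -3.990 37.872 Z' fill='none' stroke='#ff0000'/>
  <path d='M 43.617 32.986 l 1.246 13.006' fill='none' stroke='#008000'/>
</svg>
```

Since the viewBox matches the mm dimensions, user units are millimetres directly. The only transform is the Y-flip y_m = 62.105 − y_svg.

Shape 1 is a closed polygon drawn with `<polygon>`. Its stroke #ff0000 means cut at S757, F1036. After flipping Y the toolpath is (68.752,51.264) → (67.484,18.886) → (27.181,39.162) → (96.949,24.826) → (96.821,21.865) → (68.752,51.264), returning to the start.

Shape 2 is a quadratic bezier drawn with `<path>`. Its stroke #008000 means engrave at S240, F3501. After flipping Y the toolpath is (19.967,43.203) → (33.025,40.221) → (44.912,37.179) → (55.627,34.076) → (65.171,30.912).

Shape 3 is a closed polygon drawn with `<path>`. Its stroke #ff0000 means cut at S757, F1036. After flipping Y the toolpath is (25.182,30.296) → (108.206,56.662) → (104.216,18.790) → (25.182,30.296), returning to the start.

Shape 4 is a line segment drawn with `<path>`. Its stroke #008000 means engrave at S240, F3501. After flipping Y the toolpath is (43.617,29.119) → (44.863,16.113).

G21
G90
G0 X68.752 Y51.264
M3 S757
G1 X67.484 Y18.886 F1036
G1 X27.181 Y39.162 F1036
G1 X96.949 Y24.826 F1036
G1 X96.821 Y21.865 F1036
G1 X68.752 Y51.264 F1036
M5
G0 X19.967 Y43.203
M3 S240
G1 X33.025 Y40.221 F3501
G1 X44.912 Y37.179 F3501
G1 X55.627 Y34.076 F3501
G1 X65.171 Y30.912 F3501
M5
G0 X25.182 Y30.296
M3 S757
G1 X108.206 Y56.662 F1036
G1 X104.216 Y18.790 F1036
G1 X25.182 Y30.296 F1036
M5
G0 X43.617 Y29.119
M3 S240
G1 X44.863 Y16.113 F3501
M5
G0 X0.000 Y0.000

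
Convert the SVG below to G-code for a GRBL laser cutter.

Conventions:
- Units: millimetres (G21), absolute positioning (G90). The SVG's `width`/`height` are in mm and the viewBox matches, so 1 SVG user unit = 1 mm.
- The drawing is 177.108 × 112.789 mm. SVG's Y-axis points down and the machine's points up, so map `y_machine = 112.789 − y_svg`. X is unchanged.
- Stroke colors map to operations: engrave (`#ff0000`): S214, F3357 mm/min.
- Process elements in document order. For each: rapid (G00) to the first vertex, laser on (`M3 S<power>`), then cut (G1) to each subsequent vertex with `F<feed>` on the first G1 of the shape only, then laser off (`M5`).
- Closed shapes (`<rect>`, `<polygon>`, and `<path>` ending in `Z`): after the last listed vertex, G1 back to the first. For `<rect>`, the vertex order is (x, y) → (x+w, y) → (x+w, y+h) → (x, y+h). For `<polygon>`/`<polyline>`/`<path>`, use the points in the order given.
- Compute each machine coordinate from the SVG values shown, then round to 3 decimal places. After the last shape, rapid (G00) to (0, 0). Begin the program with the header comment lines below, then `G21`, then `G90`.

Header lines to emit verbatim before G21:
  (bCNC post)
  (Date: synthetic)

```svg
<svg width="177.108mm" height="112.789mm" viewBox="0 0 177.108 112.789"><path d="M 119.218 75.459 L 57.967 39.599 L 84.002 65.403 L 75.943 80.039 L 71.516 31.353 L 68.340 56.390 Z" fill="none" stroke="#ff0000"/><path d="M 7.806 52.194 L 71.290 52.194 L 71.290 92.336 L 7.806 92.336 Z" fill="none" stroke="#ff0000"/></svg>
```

Since the viewBox matches the mm dimensions, user units are millimetres directly. The only transform is the Y-flip y_m = 112.789 − y_svg.

Shape 1 is a closed polygon drawn with `<path>`. Its stroke #ff0000 means engrave at S214, F3357. After flipping Y the toolpath is (119.218,37.330) → (57.967,73.190) → (84.002,47.386) → (75.943,32.750) → (71.516,81.436) → (68.340,56.399) → (119.218,37.330), returning to the start.

Shape 2 is a rectangle drawn with `<path>`. Its stroke #ff0000 means engrave at S214, F3357. After flipping Y the toolpath is (7.806,60.595) → (71.290,60.595) → (71.290,20.453) → (7.806,20.453) → (7.806,60.595), returning to the start.

(bCNC post)
(Date: synthetic)
G21
G90
G00 X119.218 Y37.330
M3 S214
G1 X57.967 Y73.190 F3357
G1 X84.002 Y47.386
G1 X75.943 Y32.750
G1 X71.516 Y81.436
G1 X68.340 Y56.399
G1 X119.218 Y37.330
M5
G00 X7.806 Y60.595
M3 S214
G1 X71.290 Y60.595 F3357
G1 X71.290 Y20.453
G1 X7.806 Y20.453
G1 X7.806 Y60.595
M5
G00 X0.000 Y0.000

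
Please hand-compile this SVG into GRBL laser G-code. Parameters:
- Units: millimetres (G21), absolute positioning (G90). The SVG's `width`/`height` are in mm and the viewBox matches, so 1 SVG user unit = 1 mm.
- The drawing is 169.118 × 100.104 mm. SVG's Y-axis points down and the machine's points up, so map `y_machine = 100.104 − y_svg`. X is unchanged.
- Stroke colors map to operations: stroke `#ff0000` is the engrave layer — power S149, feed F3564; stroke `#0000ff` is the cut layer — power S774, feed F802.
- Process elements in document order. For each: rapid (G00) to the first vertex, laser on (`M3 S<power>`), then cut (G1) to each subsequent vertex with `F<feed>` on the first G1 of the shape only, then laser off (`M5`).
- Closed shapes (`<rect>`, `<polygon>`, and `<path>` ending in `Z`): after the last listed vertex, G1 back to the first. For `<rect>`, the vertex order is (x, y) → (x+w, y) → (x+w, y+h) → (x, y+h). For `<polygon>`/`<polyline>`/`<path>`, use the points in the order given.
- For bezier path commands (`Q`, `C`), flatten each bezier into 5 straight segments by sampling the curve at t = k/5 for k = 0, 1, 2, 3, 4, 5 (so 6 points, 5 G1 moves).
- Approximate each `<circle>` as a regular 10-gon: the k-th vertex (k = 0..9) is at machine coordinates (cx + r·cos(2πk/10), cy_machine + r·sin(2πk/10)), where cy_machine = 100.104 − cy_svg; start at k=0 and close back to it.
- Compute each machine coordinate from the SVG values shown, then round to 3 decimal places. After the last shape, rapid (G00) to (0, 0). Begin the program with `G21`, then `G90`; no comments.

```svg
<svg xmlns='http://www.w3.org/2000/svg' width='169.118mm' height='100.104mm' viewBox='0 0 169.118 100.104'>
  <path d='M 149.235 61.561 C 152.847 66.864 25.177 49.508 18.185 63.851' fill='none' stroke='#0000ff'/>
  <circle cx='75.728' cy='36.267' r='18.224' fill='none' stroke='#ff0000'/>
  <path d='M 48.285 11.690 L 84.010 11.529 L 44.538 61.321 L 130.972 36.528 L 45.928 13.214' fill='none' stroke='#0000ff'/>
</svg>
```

G21
G90
G00 X149.235 Y38.543
M3 S774
G1 X137.664 Y37.645 F802
G1 X106.679 Y39.577
G1 X68.375 Y41.728
G1 X34.846 Y41.490
G1 X18.185 Y36.253
M5
G00 X93.952 Y63.837
M3 S149
G1 X90.472 Y74.549 F3564
G1 X81.360 Y81.169
G1 X70.096 Y81.169
G1 X60.984 Y74.549
G1 X57.504 Y63.837
G1 X60.984 Y53.125
G1 X70.096 Y46.505
G1 X81.360 Y46.505
G1 X90.472 Y53.125
G1 X93.952 Y63.837
M5
G00 X48.285 Y88.414
M3 S774
G1 X84.010 Y88.575 F802
G1 X44.538 Y38.783
G1 X130.972 Y63.576
G1 X45.928 Y86.890
M5
G00 X0.000 Y0.000

1 u = 1 mm; y_m = 100.104 − y.

[1] `<path>` cubic bezier, #0000ff→cut S774 F802: (149.235,38.543) → (137.664,37.645) → (106.679,39.577) → (68.375,41.728) → (34.846,41.490) → (18.185,36.253)

[2] `<circle>` circle, #ff0000→engrave S149 F3564: (93.952,63.837) → (90.472,74.549) → (81.360,81.169) → (70.096,81.169) → (60.984,74.549) → (57.504,63.837) → (60.984,53.125) → (70.096,46.505) → (81.360,46.505) → (90.472,53.125) → (93.952,63.837) (closed)

[3] `<path>` open polyline, #0000ff→cut S774 F802: (48.285,88.414) → (84.010,88.575) → (44.538,38.783) → (130.972,63.576) → (45.928,86.890)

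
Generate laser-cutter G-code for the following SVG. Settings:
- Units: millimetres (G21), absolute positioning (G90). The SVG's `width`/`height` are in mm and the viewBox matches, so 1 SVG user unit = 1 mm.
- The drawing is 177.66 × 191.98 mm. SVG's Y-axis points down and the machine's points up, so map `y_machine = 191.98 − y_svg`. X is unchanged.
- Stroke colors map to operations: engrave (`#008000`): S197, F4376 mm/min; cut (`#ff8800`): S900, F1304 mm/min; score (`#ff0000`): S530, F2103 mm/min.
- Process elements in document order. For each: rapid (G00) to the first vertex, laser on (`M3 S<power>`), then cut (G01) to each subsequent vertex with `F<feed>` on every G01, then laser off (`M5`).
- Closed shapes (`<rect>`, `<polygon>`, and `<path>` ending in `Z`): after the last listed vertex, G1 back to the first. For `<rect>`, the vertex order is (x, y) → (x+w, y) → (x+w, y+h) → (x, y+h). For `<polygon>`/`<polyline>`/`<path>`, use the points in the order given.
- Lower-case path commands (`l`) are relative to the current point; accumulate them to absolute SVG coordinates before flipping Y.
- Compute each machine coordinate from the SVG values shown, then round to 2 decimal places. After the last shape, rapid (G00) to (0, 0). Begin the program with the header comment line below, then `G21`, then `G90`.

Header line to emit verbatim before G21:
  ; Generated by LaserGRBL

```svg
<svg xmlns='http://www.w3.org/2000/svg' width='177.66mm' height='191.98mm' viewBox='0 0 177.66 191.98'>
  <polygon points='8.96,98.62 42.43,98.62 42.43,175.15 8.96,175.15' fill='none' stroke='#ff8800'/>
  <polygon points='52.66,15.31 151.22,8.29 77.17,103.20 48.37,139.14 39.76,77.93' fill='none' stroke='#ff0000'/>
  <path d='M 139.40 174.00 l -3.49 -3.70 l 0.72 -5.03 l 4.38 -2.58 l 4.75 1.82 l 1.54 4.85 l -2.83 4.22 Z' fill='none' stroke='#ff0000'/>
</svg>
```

viewBox `0 0 177.66 191.98` with mm width/height → 1 unit = 1 mm. Flip: y_m = 191.98 − y_svg.

**Shape 1** — `<polygon>` rectangle, stroke `#ff8800` → cut (S900, F1304). Machine vertices: (8.96,93.36) → (42.43,93.36) → (42.43,16.83) → (8.96,16.83) → (8.96,93.36). Closed: final G1 returns to the first vertex.

**Shape 2** — `<polygon>` closed polygon, stroke `#ff0000` → score (S530, F2103). Machine vertices: (52.66,176.67) → (151.22,183.69) → (77.17,88.78) → (48.37,52.84) → (39.76,114.05) → (52.66,176.67). Closed: final G1 returns to the first vertex.

**Shape 3** — `<path>` regular polygon, stroke `#ff0000` → score (S530, F2103). Machine vertices: (139.40,17.98) → (135.91,21.68) → (136.63,26.71) → (141.01,29.29) → (145.76,27.47) → (147.30,22.62) → (144.47,18.40) → (139.40,17.98). Closed: final G1 returns to the first vertex.

; Generated by LaserGRBL
G21
G90
G00 X8.96 Y93.36
M3 S900
G01 X42.43 Y93.36 F1304
G01 X42.43 Y16.83 F1304
G01 X8.96 Y16.83 F1304
G01 X8.96 Y93.36 F1304
M5
G00 X52.66 Y176.67
M3 S530
G01 X151.22 Y183.69 F2103
G01 X77.17 Y88.78 F2103
G01 X48.37 Y52.84 F2103
G01 X39.76 Y114.05 F2103
G01 X52.66 Y176.67 F2103
M5
G00 X139.40 Y17.98
M3 S530
G01 X135.91 Y21.68 F2103
G01 X136.63 Y26.71 F2103
G01 X141.01 Y29.29 F2103
G01 X145.76 Y27.47 F2103
G01 X147.30 Y22.62 F2103
G01 X144.47 Y18.40 F2103
G01 X139.40 Y17.98 F2103
M5
G00 X0.00 Y0.00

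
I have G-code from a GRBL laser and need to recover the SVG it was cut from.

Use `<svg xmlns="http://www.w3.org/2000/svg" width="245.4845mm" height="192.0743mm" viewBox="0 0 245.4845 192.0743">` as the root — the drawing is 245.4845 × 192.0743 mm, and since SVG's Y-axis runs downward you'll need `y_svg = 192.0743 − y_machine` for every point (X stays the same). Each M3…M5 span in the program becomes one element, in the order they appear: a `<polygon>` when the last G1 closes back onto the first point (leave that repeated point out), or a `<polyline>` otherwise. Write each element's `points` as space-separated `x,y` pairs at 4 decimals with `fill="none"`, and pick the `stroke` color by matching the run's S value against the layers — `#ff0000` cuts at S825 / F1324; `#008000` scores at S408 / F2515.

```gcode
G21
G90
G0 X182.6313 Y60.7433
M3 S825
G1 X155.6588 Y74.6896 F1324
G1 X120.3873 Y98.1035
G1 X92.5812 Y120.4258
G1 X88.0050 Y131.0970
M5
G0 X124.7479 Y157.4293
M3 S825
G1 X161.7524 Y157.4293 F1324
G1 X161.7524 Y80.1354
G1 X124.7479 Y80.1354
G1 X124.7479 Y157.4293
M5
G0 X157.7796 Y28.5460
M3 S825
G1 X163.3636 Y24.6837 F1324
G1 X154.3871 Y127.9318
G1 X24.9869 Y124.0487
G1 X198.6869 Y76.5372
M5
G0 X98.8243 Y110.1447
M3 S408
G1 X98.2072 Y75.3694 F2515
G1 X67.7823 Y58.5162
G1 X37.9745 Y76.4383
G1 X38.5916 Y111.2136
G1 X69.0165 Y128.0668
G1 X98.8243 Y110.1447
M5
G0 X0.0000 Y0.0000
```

<svg xmlns="http://www.w3.org/2000/svg" width="245.4845mm" height="192.0743mm" viewBox="0 0 245.4845 192.0743">
  <polyline points="182.6313,131.3310 155.6588,117.3847 120.3873,93.9708 92.5812,71.6485 88.0050,60.9773" fill="none" stroke="#ff0000"/>
  <polygon points="124.7479,34.6450 161.7524,34.6450 161.7524,111.9389 124.7479,111.9389" fill="none" stroke="#ff0000"/>
  <polyline points="157.7796,163.5283 163.3636,167.3906 154.3871,64.1425 24.9869,68.0256 198.6869,115.5371" fill="none" stroke="#ff0000"/>
  <polygon points="98.8243,81.9296 98.2072,116.7049 67.7823,133.5581 37.9745,115.6360 38.5916,80.8607 69.0165,64.0075" fill="none" stroke="#008000"/>
</svg>

Machine Y-up, SVG Y-down with viewBox height 192.0743, so y_svg = 192.0743 − y_machine; X carries over.

Run 1: S825 ⇒ cut layer `#ff0000`. The run is open, so emit a `<polyline>` with points (Y-flipped): 182.6313,131.3310 155.6588,117.3847 120.3873,93.9708 92.5812,71.6485 88.0050,60.9773.

Run 2: S825 ⇒ cut layer `#ff0000`. The run returns to its start, so emit a `<polygon>` with points (Y-flipped): 124.7479,34.6450 161.7524,34.6450 161.7524,111.9389 124.7479,111.9389.

Run 3: the run's S825 means `#ff0000` (cut). The run is open, so emit a `<polyline>` with points (Y-flipped): 157.7796,163.5283 163.3636,167.3906 154.3871,64.1425 24.9869,68.0256 198.6869,115.5371.

Run 4: S408 ⇒ score layer `#008000`. The run returns to its start, so emit a `<polygon>` with points (Y-flipped): 98.8243,81.9296 98.2072,116.7049 67.7823,133.5581 37.9745,115.6360 38.5916,80.8607 69.0165,64.0075.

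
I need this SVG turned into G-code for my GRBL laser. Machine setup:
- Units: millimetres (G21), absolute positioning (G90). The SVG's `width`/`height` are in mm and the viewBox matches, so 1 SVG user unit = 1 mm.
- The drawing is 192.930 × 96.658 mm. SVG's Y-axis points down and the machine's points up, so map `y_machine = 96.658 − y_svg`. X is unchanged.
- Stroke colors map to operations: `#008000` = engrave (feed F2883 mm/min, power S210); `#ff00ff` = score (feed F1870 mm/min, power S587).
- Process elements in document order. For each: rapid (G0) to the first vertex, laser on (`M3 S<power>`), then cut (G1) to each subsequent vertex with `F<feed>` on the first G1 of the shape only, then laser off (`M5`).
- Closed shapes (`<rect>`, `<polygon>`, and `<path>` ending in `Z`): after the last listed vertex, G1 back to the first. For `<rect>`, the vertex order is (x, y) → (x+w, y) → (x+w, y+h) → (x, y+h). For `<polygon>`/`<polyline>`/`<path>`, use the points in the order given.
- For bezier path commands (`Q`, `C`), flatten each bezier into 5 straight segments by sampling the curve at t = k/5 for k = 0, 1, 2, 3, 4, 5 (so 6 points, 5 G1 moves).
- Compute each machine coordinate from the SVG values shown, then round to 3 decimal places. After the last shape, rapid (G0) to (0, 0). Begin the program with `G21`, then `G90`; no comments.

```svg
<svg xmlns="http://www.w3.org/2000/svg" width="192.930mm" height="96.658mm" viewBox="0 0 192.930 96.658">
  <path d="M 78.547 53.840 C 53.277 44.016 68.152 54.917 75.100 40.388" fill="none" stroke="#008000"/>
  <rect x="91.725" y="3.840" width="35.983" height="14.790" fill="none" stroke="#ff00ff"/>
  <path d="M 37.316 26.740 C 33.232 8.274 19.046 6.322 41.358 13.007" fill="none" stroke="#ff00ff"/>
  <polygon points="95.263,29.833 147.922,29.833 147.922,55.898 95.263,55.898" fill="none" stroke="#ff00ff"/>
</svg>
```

G21
G90
G0 X78.547 Y42.818
M3 S210
G1 X67.818 Y46.595 F2883
G1 X64.416 Y47.613
G1 X66.034 Y48.088
G1 X70.365 Y50.235
G1 X75.100 Y56.270
M5
G0 X91.725 Y92.818
M3 S587
G1 X127.708 Y92.818 F1870
G1 X127.708 Y78.028
G1 X91.725 Y78.028
G1 X91.725 Y92.818
M5
G0 X37.316 Y69.918
M3 S587
G1 X34.026 Y79.079 F1870
G1 X30.549 Y84.655
G1 X29.120 Y87.023
G1 X31.978 Y86.563
G1 X41.358 Y83.651
M5
G0 X95.263 Y66.825
M3 S587
G1 X147.922 Y66.825 F1870
G1 X147.922 Y40.760
G1 X95.263 Y40.760
G1 X95.263 Y66.825
M5
G0 X0.000 Y0.000

Since the viewBox matches the mm dimensions, user units are millimetres directly. The only transform is the Y-flip y_m = 96.658 − y_svg.

Shape 1 is a cubic bezier drawn with `<path>`. Its stroke #008000 means engrave at S210, F2883. After flipping Y the toolpath is (78.547,42.818) → (67.818,46.595) → (64.416,47.613) → (66.034,48.088) → (70.365,50.235) → (75.100,56.270).

Shape 2 is a rectangle drawn with `<rect>`. Its stroke #ff00ff means score at S587, F1870. After flipping Y the toolpath is (91.725,92.818) → (127.708,92.818) → (127.708,78.028) → (91.725,78.028) → (91.725,92.818), returning to the start.

Shape 3 is a cubic bezier drawn with `<path>`. Its stroke #ff00ff means score at S587, F1870. After flipping Y the toolpath is (37.316,69.918) → (34.026,79.079) → (30.549,84.655) → (29.120,87.023) → (31.978,86.563) → (41.358,83.651).

Shape 4 is a rectangle drawn with `<polygon>`. Its stroke #ff00ff means score at S587, F1870. After flipping Y the toolpath is (95.263,66.825) → (147.922,66.825) → (147.922,40.760) → (95.263,40.760) → (95.263,66.825), returning to the start.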